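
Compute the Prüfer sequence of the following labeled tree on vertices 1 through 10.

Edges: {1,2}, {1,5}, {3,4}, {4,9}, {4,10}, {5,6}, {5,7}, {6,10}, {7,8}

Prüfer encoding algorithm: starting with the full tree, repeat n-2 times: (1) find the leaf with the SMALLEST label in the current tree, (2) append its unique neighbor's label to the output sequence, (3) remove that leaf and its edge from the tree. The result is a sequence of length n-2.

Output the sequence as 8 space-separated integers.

Answer: 1 5 4 7 5 6 10 4

Derivation:
Step 1: leaves = {2,3,8,9}. Remove smallest leaf 2, emit neighbor 1.
Step 2: leaves = {1,3,8,9}. Remove smallest leaf 1, emit neighbor 5.
Step 3: leaves = {3,8,9}. Remove smallest leaf 3, emit neighbor 4.
Step 4: leaves = {8,9}. Remove smallest leaf 8, emit neighbor 7.
Step 5: leaves = {7,9}. Remove smallest leaf 7, emit neighbor 5.
Step 6: leaves = {5,9}. Remove smallest leaf 5, emit neighbor 6.
Step 7: leaves = {6,9}. Remove smallest leaf 6, emit neighbor 10.
Step 8: leaves = {9,10}. Remove smallest leaf 9, emit neighbor 4.
Done: 2 vertices remain (4, 10). Sequence = [1 5 4 7 5 6 10 4]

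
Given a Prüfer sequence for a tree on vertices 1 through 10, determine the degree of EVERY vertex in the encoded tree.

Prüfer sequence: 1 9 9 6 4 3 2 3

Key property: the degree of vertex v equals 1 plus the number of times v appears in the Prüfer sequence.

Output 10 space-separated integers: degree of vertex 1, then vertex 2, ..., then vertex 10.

p_1 = 1: count[1] becomes 1
p_2 = 9: count[9] becomes 1
p_3 = 9: count[9] becomes 2
p_4 = 6: count[6] becomes 1
p_5 = 4: count[4] becomes 1
p_6 = 3: count[3] becomes 1
p_7 = 2: count[2] becomes 1
p_8 = 3: count[3] becomes 2
Degrees (1 + count): deg[1]=1+1=2, deg[2]=1+1=2, deg[3]=1+2=3, deg[4]=1+1=2, deg[5]=1+0=1, deg[6]=1+1=2, deg[7]=1+0=1, deg[8]=1+0=1, deg[9]=1+2=3, deg[10]=1+0=1

Answer: 2 2 3 2 1 2 1 1 3 1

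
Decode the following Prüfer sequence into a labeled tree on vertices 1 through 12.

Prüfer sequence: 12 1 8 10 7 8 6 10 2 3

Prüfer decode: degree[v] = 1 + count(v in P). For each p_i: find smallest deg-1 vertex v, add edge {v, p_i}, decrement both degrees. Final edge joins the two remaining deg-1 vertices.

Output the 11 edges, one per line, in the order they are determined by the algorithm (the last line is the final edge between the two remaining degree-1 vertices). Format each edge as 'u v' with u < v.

Answer: 4 12
1 5
1 8
9 10
7 11
7 8
6 8
6 10
2 10
2 3
3 12

Derivation:
Initial degrees: {1:2, 2:2, 3:2, 4:1, 5:1, 6:2, 7:2, 8:3, 9:1, 10:3, 11:1, 12:2}
Step 1: smallest deg-1 vertex = 4, p_1 = 12. Add edge {4,12}. Now deg[4]=0, deg[12]=1.
Step 2: smallest deg-1 vertex = 5, p_2 = 1. Add edge {1,5}. Now deg[5]=0, deg[1]=1.
Step 3: smallest deg-1 vertex = 1, p_3 = 8. Add edge {1,8}. Now deg[1]=0, deg[8]=2.
Step 4: smallest deg-1 vertex = 9, p_4 = 10. Add edge {9,10}. Now deg[9]=0, deg[10]=2.
Step 5: smallest deg-1 vertex = 11, p_5 = 7. Add edge {7,11}. Now deg[11]=0, deg[7]=1.
Step 6: smallest deg-1 vertex = 7, p_6 = 8. Add edge {7,8}. Now deg[7]=0, deg[8]=1.
Step 7: smallest deg-1 vertex = 8, p_7 = 6. Add edge {6,8}. Now deg[8]=0, deg[6]=1.
Step 8: smallest deg-1 vertex = 6, p_8 = 10. Add edge {6,10}. Now deg[6]=0, deg[10]=1.
Step 9: smallest deg-1 vertex = 10, p_9 = 2. Add edge {2,10}. Now deg[10]=0, deg[2]=1.
Step 10: smallest deg-1 vertex = 2, p_10 = 3. Add edge {2,3}. Now deg[2]=0, deg[3]=1.
Final: two remaining deg-1 vertices are 3, 12. Add edge {3,12}.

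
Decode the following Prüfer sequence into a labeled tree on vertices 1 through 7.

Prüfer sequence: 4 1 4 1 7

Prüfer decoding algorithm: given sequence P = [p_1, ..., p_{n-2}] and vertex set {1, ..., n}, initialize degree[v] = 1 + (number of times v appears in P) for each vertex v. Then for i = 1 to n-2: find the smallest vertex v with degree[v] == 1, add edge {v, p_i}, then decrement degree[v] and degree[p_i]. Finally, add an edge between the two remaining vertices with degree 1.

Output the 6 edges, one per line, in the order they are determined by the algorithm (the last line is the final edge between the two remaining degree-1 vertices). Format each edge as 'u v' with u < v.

Answer: 2 4
1 3
4 5
1 4
1 7
6 7

Derivation:
Initial degrees: {1:3, 2:1, 3:1, 4:3, 5:1, 6:1, 7:2}
Step 1: smallest deg-1 vertex = 2, p_1 = 4. Add edge {2,4}. Now deg[2]=0, deg[4]=2.
Step 2: smallest deg-1 vertex = 3, p_2 = 1. Add edge {1,3}. Now deg[3]=0, deg[1]=2.
Step 3: smallest deg-1 vertex = 5, p_3 = 4. Add edge {4,5}. Now deg[5]=0, deg[4]=1.
Step 4: smallest deg-1 vertex = 4, p_4 = 1. Add edge {1,4}. Now deg[4]=0, deg[1]=1.
Step 5: smallest deg-1 vertex = 1, p_5 = 7. Add edge {1,7}. Now deg[1]=0, deg[7]=1.
Final: two remaining deg-1 vertices are 6, 7. Add edge {6,7}.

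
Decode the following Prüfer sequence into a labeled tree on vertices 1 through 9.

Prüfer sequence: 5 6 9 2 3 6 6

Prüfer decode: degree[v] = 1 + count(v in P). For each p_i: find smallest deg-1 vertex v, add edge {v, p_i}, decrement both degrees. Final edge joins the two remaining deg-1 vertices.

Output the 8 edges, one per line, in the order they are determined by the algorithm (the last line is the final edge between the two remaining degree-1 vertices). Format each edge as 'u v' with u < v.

Initial degrees: {1:1, 2:2, 3:2, 4:1, 5:2, 6:4, 7:1, 8:1, 9:2}
Step 1: smallest deg-1 vertex = 1, p_1 = 5. Add edge {1,5}. Now deg[1]=0, deg[5]=1.
Step 2: smallest deg-1 vertex = 4, p_2 = 6. Add edge {4,6}. Now deg[4]=0, deg[6]=3.
Step 3: smallest deg-1 vertex = 5, p_3 = 9. Add edge {5,9}. Now deg[5]=0, deg[9]=1.
Step 4: smallest deg-1 vertex = 7, p_4 = 2. Add edge {2,7}. Now deg[7]=0, deg[2]=1.
Step 5: smallest deg-1 vertex = 2, p_5 = 3. Add edge {2,3}. Now deg[2]=0, deg[3]=1.
Step 6: smallest deg-1 vertex = 3, p_6 = 6. Add edge {3,6}. Now deg[3]=0, deg[6]=2.
Step 7: smallest deg-1 vertex = 8, p_7 = 6. Add edge {6,8}. Now deg[8]=0, deg[6]=1.
Final: two remaining deg-1 vertices are 6, 9. Add edge {6,9}.

Answer: 1 5
4 6
5 9
2 7
2 3
3 6
6 8
6 9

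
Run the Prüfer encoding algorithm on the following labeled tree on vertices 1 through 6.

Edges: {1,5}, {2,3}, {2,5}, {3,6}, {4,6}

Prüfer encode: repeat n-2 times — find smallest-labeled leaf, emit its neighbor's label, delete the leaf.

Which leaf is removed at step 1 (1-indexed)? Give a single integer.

Answer: 1

Derivation:
Step 1: current leaves = {1,4}. Remove leaf 1 (neighbor: 5).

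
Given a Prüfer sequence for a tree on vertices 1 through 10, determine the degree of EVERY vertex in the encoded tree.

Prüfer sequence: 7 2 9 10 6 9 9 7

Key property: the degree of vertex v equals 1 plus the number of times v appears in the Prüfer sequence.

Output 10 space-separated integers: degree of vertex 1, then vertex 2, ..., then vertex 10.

Answer: 1 2 1 1 1 2 3 1 4 2

Derivation:
p_1 = 7: count[7] becomes 1
p_2 = 2: count[2] becomes 1
p_3 = 9: count[9] becomes 1
p_4 = 10: count[10] becomes 1
p_5 = 6: count[6] becomes 1
p_6 = 9: count[9] becomes 2
p_7 = 9: count[9] becomes 3
p_8 = 7: count[7] becomes 2
Degrees (1 + count): deg[1]=1+0=1, deg[2]=1+1=2, deg[3]=1+0=1, deg[4]=1+0=1, deg[5]=1+0=1, deg[6]=1+1=2, deg[7]=1+2=3, deg[8]=1+0=1, deg[9]=1+3=4, deg[10]=1+1=2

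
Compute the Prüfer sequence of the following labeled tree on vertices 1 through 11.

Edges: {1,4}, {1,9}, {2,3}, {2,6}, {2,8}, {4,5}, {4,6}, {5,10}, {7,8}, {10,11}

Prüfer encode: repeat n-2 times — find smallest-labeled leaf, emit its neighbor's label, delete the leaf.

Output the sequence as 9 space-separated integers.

Step 1: leaves = {3,7,9,11}. Remove smallest leaf 3, emit neighbor 2.
Step 2: leaves = {7,9,11}. Remove smallest leaf 7, emit neighbor 8.
Step 3: leaves = {8,9,11}. Remove smallest leaf 8, emit neighbor 2.
Step 4: leaves = {2,9,11}. Remove smallest leaf 2, emit neighbor 6.
Step 5: leaves = {6,9,11}. Remove smallest leaf 6, emit neighbor 4.
Step 6: leaves = {9,11}. Remove smallest leaf 9, emit neighbor 1.
Step 7: leaves = {1,11}. Remove smallest leaf 1, emit neighbor 4.
Step 8: leaves = {4,11}. Remove smallest leaf 4, emit neighbor 5.
Step 9: leaves = {5,11}. Remove smallest leaf 5, emit neighbor 10.
Done: 2 vertices remain (10, 11). Sequence = [2 8 2 6 4 1 4 5 10]

Answer: 2 8 2 6 4 1 4 5 10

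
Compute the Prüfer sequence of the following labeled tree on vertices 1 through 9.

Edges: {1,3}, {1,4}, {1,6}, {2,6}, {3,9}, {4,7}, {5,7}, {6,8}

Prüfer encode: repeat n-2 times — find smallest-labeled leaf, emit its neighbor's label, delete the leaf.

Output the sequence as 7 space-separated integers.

Answer: 6 7 4 1 6 1 3

Derivation:
Step 1: leaves = {2,5,8,9}. Remove smallest leaf 2, emit neighbor 6.
Step 2: leaves = {5,8,9}. Remove smallest leaf 5, emit neighbor 7.
Step 3: leaves = {7,8,9}. Remove smallest leaf 7, emit neighbor 4.
Step 4: leaves = {4,8,9}. Remove smallest leaf 4, emit neighbor 1.
Step 5: leaves = {8,9}. Remove smallest leaf 8, emit neighbor 6.
Step 6: leaves = {6,9}. Remove smallest leaf 6, emit neighbor 1.
Step 7: leaves = {1,9}. Remove smallest leaf 1, emit neighbor 3.
Done: 2 vertices remain (3, 9). Sequence = [6 7 4 1 6 1 3]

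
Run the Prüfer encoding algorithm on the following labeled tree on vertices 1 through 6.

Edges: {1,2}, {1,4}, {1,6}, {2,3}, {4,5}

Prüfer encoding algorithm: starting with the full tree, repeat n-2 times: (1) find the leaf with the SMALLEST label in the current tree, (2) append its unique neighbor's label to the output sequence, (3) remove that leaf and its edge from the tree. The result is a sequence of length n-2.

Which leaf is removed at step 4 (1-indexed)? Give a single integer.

Step 1: current leaves = {3,5,6}. Remove leaf 3 (neighbor: 2).
Step 2: current leaves = {2,5,6}. Remove leaf 2 (neighbor: 1).
Step 3: current leaves = {5,6}. Remove leaf 5 (neighbor: 4).
Step 4: current leaves = {4,6}. Remove leaf 4 (neighbor: 1).

Answer: 4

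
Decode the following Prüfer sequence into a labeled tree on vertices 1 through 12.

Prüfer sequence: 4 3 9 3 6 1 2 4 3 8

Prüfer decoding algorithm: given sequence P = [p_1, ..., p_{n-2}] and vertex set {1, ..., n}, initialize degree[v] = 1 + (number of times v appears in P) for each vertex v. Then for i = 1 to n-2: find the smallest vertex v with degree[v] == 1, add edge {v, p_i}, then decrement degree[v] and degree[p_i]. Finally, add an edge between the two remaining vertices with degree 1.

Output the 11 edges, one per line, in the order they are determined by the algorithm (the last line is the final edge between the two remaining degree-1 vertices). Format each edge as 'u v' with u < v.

Answer: 4 5
3 7
9 10
3 9
6 11
1 6
1 2
2 4
3 4
3 8
8 12

Derivation:
Initial degrees: {1:2, 2:2, 3:4, 4:3, 5:1, 6:2, 7:1, 8:2, 9:2, 10:1, 11:1, 12:1}
Step 1: smallest deg-1 vertex = 5, p_1 = 4. Add edge {4,5}. Now deg[5]=0, deg[4]=2.
Step 2: smallest deg-1 vertex = 7, p_2 = 3. Add edge {3,7}. Now deg[7]=0, deg[3]=3.
Step 3: smallest deg-1 vertex = 10, p_3 = 9. Add edge {9,10}. Now deg[10]=0, deg[9]=1.
Step 4: smallest deg-1 vertex = 9, p_4 = 3. Add edge {3,9}. Now deg[9]=0, deg[3]=2.
Step 5: smallest deg-1 vertex = 11, p_5 = 6. Add edge {6,11}. Now deg[11]=0, deg[6]=1.
Step 6: smallest deg-1 vertex = 6, p_6 = 1. Add edge {1,6}. Now deg[6]=0, deg[1]=1.
Step 7: smallest deg-1 vertex = 1, p_7 = 2. Add edge {1,2}. Now deg[1]=0, deg[2]=1.
Step 8: smallest deg-1 vertex = 2, p_8 = 4. Add edge {2,4}. Now deg[2]=0, deg[4]=1.
Step 9: smallest deg-1 vertex = 4, p_9 = 3. Add edge {3,4}. Now deg[4]=0, deg[3]=1.
Step 10: smallest deg-1 vertex = 3, p_10 = 8. Add edge {3,8}. Now deg[3]=0, deg[8]=1.
Final: two remaining deg-1 vertices are 8, 12. Add edge {8,12}.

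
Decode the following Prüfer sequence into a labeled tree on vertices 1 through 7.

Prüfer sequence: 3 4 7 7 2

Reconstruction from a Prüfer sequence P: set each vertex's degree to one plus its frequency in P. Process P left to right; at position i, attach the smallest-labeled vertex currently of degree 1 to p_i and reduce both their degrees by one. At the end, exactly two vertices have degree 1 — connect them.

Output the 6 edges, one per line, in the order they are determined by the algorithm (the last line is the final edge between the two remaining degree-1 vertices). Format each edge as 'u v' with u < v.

Answer: 1 3
3 4
4 7
5 7
2 6
2 7

Derivation:
Initial degrees: {1:1, 2:2, 3:2, 4:2, 5:1, 6:1, 7:3}
Step 1: smallest deg-1 vertex = 1, p_1 = 3. Add edge {1,3}. Now deg[1]=0, deg[3]=1.
Step 2: smallest deg-1 vertex = 3, p_2 = 4. Add edge {3,4}. Now deg[3]=0, deg[4]=1.
Step 3: smallest deg-1 vertex = 4, p_3 = 7. Add edge {4,7}. Now deg[4]=0, deg[7]=2.
Step 4: smallest deg-1 vertex = 5, p_4 = 7. Add edge {5,7}. Now deg[5]=0, deg[7]=1.
Step 5: smallest deg-1 vertex = 6, p_5 = 2. Add edge {2,6}. Now deg[6]=0, deg[2]=1.
Final: two remaining deg-1 vertices are 2, 7. Add edge {2,7}.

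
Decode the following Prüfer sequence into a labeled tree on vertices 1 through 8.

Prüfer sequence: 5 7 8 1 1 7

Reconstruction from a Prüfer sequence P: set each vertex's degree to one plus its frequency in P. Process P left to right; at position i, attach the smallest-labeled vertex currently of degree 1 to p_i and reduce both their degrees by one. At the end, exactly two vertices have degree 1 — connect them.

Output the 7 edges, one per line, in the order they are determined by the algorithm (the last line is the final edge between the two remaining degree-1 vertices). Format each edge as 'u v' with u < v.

Answer: 2 5
3 7
4 8
1 5
1 6
1 7
7 8

Derivation:
Initial degrees: {1:3, 2:1, 3:1, 4:1, 5:2, 6:1, 7:3, 8:2}
Step 1: smallest deg-1 vertex = 2, p_1 = 5. Add edge {2,5}. Now deg[2]=0, deg[5]=1.
Step 2: smallest deg-1 vertex = 3, p_2 = 7. Add edge {3,7}. Now deg[3]=0, deg[7]=2.
Step 3: smallest deg-1 vertex = 4, p_3 = 8. Add edge {4,8}. Now deg[4]=0, deg[8]=1.
Step 4: smallest deg-1 vertex = 5, p_4 = 1. Add edge {1,5}. Now deg[5]=0, deg[1]=2.
Step 5: smallest deg-1 vertex = 6, p_5 = 1. Add edge {1,6}. Now deg[6]=0, deg[1]=1.
Step 6: smallest deg-1 vertex = 1, p_6 = 7. Add edge {1,7}. Now deg[1]=0, deg[7]=1.
Final: two remaining deg-1 vertices are 7, 8. Add edge {7,8}.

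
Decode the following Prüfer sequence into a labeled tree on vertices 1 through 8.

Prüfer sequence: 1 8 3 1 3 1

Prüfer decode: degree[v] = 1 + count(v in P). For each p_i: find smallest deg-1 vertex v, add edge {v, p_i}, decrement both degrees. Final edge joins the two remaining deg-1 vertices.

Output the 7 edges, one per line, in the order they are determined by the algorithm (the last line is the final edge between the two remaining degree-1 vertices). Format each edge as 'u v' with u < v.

Answer: 1 2
4 8
3 5
1 6
3 7
1 3
1 8

Derivation:
Initial degrees: {1:4, 2:1, 3:3, 4:1, 5:1, 6:1, 7:1, 8:2}
Step 1: smallest deg-1 vertex = 2, p_1 = 1. Add edge {1,2}. Now deg[2]=0, deg[1]=3.
Step 2: smallest deg-1 vertex = 4, p_2 = 8. Add edge {4,8}. Now deg[4]=0, deg[8]=1.
Step 3: smallest deg-1 vertex = 5, p_3 = 3. Add edge {3,5}. Now deg[5]=0, deg[3]=2.
Step 4: smallest deg-1 vertex = 6, p_4 = 1. Add edge {1,6}. Now deg[6]=0, deg[1]=2.
Step 5: smallest deg-1 vertex = 7, p_5 = 3. Add edge {3,7}. Now deg[7]=0, deg[3]=1.
Step 6: smallest deg-1 vertex = 3, p_6 = 1. Add edge {1,3}. Now deg[3]=0, deg[1]=1.
Final: two remaining deg-1 vertices are 1, 8. Add edge {1,8}.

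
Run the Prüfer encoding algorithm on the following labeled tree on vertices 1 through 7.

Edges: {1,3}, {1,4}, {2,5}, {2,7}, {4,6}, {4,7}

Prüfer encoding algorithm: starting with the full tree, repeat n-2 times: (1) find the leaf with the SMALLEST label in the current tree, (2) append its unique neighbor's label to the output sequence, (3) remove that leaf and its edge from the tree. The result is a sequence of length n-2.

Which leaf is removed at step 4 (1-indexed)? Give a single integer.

Step 1: current leaves = {3,5,6}. Remove leaf 3 (neighbor: 1).
Step 2: current leaves = {1,5,6}. Remove leaf 1 (neighbor: 4).
Step 3: current leaves = {5,6}. Remove leaf 5 (neighbor: 2).
Step 4: current leaves = {2,6}. Remove leaf 2 (neighbor: 7).

Answer: 2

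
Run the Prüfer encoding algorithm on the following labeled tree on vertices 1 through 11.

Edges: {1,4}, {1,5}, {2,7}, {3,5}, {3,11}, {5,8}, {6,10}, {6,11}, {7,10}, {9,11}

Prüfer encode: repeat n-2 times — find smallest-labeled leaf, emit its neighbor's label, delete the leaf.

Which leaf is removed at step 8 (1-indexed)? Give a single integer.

Step 1: current leaves = {2,4,8,9}. Remove leaf 2 (neighbor: 7).
Step 2: current leaves = {4,7,8,9}. Remove leaf 4 (neighbor: 1).
Step 3: current leaves = {1,7,8,9}. Remove leaf 1 (neighbor: 5).
Step 4: current leaves = {7,8,9}. Remove leaf 7 (neighbor: 10).
Step 5: current leaves = {8,9,10}. Remove leaf 8 (neighbor: 5).
Step 6: current leaves = {5,9,10}. Remove leaf 5 (neighbor: 3).
Step 7: current leaves = {3,9,10}. Remove leaf 3 (neighbor: 11).
Step 8: current leaves = {9,10}. Remove leaf 9 (neighbor: 11).

Answer: 9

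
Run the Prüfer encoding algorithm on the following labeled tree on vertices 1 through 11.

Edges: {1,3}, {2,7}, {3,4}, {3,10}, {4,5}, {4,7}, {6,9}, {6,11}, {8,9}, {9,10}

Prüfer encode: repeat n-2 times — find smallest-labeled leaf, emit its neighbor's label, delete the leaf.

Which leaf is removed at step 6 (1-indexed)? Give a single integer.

Step 1: current leaves = {1,2,5,8,11}. Remove leaf 1 (neighbor: 3).
Step 2: current leaves = {2,5,8,11}. Remove leaf 2 (neighbor: 7).
Step 3: current leaves = {5,7,8,11}. Remove leaf 5 (neighbor: 4).
Step 4: current leaves = {7,8,11}. Remove leaf 7 (neighbor: 4).
Step 5: current leaves = {4,8,11}. Remove leaf 4 (neighbor: 3).
Step 6: current leaves = {3,8,11}. Remove leaf 3 (neighbor: 10).

Answer: 3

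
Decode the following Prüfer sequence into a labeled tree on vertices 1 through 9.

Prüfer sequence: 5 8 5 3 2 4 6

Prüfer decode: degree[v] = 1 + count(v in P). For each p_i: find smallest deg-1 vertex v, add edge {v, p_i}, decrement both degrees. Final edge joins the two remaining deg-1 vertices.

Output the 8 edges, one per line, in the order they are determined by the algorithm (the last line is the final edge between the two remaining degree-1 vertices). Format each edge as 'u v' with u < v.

Initial degrees: {1:1, 2:2, 3:2, 4:2, 5:3, 6:2, 7:1, 8:2, 9:1}
Step 1: smallest deg-1 vertex = 1, p_1 = 5. Add edge {1,5}. Now deg[1]=0, deg[5]=2.
Step 2: smallest deg-1 vertex = 7, p_2 = 8. Add edge {7,8}. Now deg[7]=0, deg[8]=1.
Step 3: smallest deg-1 vertex = 8, p_3 = 5. Add edge {5,8}. Now deg[8]=0, deg[5]=1.
Step 4: smallest deg-1 vertex = 5, p_4 = 3. Add edge {3,5}. Now deg[5]=0, deg[3]=1.
Step 5: smallest deg-1 vertex = 3, p_5 = 2. Add edge {2,3}. Now deg[3]=0, deg[2]=1.
Step 6: smallest deg-1 vertex = 2, p_6 = 4. Add edge {2,4}. Now deg[2]=0, deg[4]=1.
Step 7: smallest deg-1 vertex = 4, p_7 = 6. Add edge {4,6}. Now deg[4]=0, deg[6]=1.
Final: two remaining deg-1 vertices are 6, 9. Add edge {6,9}.

Answer: 1 5
7 8
5 8
3 5
2 3
2 4
4 6
6 9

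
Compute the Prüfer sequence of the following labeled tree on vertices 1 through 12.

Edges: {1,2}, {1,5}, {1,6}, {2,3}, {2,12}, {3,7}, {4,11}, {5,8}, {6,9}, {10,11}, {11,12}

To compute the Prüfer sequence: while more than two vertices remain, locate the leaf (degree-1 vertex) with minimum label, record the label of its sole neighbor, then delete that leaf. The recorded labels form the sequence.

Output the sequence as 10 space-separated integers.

Answer: 11 3 2 5 1 6 1 2 12 11

Derivation:
Step 1: leaves = {4,7,8,9,10}. Remove smallest leaf 4, emit neighbor 11.
Step 2: leaves = {7,8,9,10}. Remove smallest leaf 7, emit neighbor 3.
Step 3: leaves = {3,8,9,10}. Remove smallest leaf 3, emit neighbor 2.
Step 4: leaves = {8,9,10}. Remove smallest leaf 8, emit neighbor 5.
Step 5: leaves = {5,9,10}. Remove smallest leaf 5, emit neighbor 1.
Step 6: leaves = {9,10}. Remove smallest leaf 9, emit neighbor 6.
Step 7: leaves = {6,10}. Remove smallest leaf 6, emit neighbor 1.
Step 8: leaves = {1,10}. Remove smallest leaf 1, emit neighbor 2.
Step 9: leaves = {2,10}. Remove smallest leaf 2, emit neighbor 12.
Step 10: leaves = {10,12}. Remove smallest leaf 10, emit neighbor 11.
Done: 2 vertices remain (11, 12). Sequence = [11 3 2 5 1 6 1 2 12 11]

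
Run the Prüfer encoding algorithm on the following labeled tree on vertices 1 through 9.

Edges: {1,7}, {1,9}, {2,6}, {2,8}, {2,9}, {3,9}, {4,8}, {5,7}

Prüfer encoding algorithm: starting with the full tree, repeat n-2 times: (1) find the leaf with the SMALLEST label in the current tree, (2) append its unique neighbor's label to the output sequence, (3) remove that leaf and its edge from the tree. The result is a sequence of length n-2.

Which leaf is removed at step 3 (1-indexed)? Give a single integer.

Answer: 5

Derivation:
Step 1: current leaves = {3,4,5,6}. Remove leaf 3 (neighbor: 9).
Step 2: current leaves = {4,5,6}. Remove leaf 4 (neighbor: 8).
Step 3: current leaves = {5,6,8}. Remove leaf 5 (neighbor: 7).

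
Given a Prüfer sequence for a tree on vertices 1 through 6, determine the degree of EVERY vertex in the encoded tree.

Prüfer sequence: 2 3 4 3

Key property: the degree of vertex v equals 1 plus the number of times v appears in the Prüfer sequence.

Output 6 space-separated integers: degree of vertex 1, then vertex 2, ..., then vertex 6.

p_1 = 2: count[2] becomes 1
p_2 = 3: count[3] becomes 1
p_3 = 4: count[4] becomes 1
p_4 = 3: count[3] becomes 2
Degrees (1 + count): deg[1]=1+0=1, deg[2]=1+1=2, deg[3]=1+2=3, deg[4]=1+1=2, deg[5]=1+0=1, deg[6]=1+0=1

Answer: 1 2 3 2 1 1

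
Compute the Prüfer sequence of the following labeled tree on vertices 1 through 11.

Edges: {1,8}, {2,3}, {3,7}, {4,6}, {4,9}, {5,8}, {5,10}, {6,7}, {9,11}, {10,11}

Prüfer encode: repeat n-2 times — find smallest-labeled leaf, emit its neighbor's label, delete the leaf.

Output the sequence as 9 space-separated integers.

Step 1: leaves = {1,2}. Remove smallest leaf 1, emit neighbor 8.
Step 2: leaves = {2,8}. Remove smallest leaf 2, emit neighbor 3.
Step 3: leaves = {3,8}. Remove smallest leaf 3, emit neighbor 7.
Step 4: leaves = {7,8}. Remove smallest leaf 7, emit neighbor 6.
Step 5: leaves = {6,8}. Remove smallest leaf 6, emit neighbor 4.
Step 6: leaves = {4,8}. Remove smallest leaf 4, emit neighbor 9.
Step 7: leaves = {8,9}. Remove smallest leaf 8, emit neighbor 5.
Step 8: leaves = {5,9}. Remove smallest leaf 5, emit neighbor 10.
Step 9: leaves = {9,10}. Remove smallest leaf 9, emit neighbor 11.
Done: 2 vertices remain (10, 11). Sequence = [8 3 7 6 4 9 5 10 11]

Answer: 8 3 7 6 4 9 5 10 11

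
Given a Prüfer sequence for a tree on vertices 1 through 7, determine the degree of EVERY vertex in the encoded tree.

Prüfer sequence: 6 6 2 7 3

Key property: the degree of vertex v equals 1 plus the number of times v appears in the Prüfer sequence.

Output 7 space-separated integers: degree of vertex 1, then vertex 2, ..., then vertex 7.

p_1 = 6: count[6] becomes 1
p_2 = 6: count[6] becomes 2
p_3 = 2: count[2] becomes 1
p_4 = 7: count[7] becomes 1
p_5 = 3: count[3] becomes 1
Degrees (1 + count): deg[1]=1+0=1, deg[2]=1+1=2, deg[3]=1+1=2, deg[4]=1+0=1, deg[5]=1+0=1, deg[6]=1+2=3, deg[7]=1+1=2

Answer: 1 2 2 1 1 3 2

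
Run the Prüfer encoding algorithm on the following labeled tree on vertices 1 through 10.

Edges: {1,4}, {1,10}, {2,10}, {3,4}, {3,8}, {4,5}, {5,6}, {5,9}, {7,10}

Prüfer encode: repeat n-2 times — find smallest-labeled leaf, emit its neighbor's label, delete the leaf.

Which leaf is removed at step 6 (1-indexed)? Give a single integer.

Step 1: current leaves = {2,6,7,8,9}. Remove leaf 2 (neighbor: 10).
Step 2: current leaves = {6,7,8,9}. Remove leaf 6 (neighbor: 5).
Step 3: current leaves = {7,8,9}. Remove leaf 7 (neighbor: 10).
Step 4: current leaves = {8,9,10}. Remove leaf 8 (neighbor: 3).
Step 5: current leaves = {3,9,10}. Remove leaf 3 (neighbor: 4).
Step 6: current leaves = {9,10}. Remove leaf 9 (neighbor: 5).

Answer: 9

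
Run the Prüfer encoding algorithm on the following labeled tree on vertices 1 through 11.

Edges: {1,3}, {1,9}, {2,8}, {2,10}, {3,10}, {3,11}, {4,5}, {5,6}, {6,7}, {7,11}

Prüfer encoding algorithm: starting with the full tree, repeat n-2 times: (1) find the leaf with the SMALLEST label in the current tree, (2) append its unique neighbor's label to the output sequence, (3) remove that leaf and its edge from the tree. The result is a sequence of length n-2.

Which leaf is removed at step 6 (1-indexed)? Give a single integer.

Step 1: current leaves = {4,8,9}. Remove leaf 4 (neighbor: 5).
Step 2: current leaves = {5,8,9}. Remove leaf 5 (neighbor: 6).
Step 3: current leaves = {6,8,9}. Remove leaf 6 (neighbor: 7).
Step 4: current leaves = {7,8,9}. Remove leaf 7 (neighbor: 11).
Step 5: current leaves = {8,9,11}. Remove leaf 8 (neighbor: 2).
Step 6: current leaves = {2,9,11}. Remove leaf 2 (neighbor: 10).

Answer: 2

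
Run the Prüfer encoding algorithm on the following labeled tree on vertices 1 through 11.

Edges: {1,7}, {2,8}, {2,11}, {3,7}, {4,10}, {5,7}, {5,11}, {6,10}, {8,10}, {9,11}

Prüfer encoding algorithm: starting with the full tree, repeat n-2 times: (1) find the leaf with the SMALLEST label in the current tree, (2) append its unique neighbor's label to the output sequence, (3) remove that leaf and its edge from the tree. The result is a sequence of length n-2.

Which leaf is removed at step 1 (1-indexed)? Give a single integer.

Answer: 1

Derivation:
Step 1: current leaves = {1,3,4,6,9}. Remove leaf 1 (neighbor: 7).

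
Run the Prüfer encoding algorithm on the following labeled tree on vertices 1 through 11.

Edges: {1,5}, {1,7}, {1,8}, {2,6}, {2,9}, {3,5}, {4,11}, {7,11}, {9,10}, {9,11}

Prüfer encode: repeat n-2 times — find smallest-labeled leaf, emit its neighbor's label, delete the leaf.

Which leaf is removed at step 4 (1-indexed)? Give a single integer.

Answer: 6

Derivation:
Step 1: current leaves = {3,4,6,8,10}. Remove leaf 3 (neighbor: 5).
Step 2: current leaves = {4,5,6,8,10}. Remove leaf 4 (neighbor: 11).
Step 3: current leaves = {5,6,8,10}. Remove leaf 5 (neighbor: 1).
Step 4: current leaves = {6,8,10}. Remove leaf 6 (neighbor: 2).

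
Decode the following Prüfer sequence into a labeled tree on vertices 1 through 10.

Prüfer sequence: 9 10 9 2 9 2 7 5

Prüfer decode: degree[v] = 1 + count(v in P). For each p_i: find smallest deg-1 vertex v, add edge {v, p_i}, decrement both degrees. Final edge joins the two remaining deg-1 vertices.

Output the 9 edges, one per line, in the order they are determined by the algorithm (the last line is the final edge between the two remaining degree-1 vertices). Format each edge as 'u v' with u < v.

Answer: 1 9
3 10
4 9
2 6
8 9
2 9
2 7
5 7
5 10

Derivation:
Initial degrees: {1:1, 2:3, 3:1, 4:1, 5:2, 6:1, 7:2, 8:1, 9:4, 10:2}
Step 1: smallest deg-1 vertex = 1, p_1 = 9. Add edge {1,9}. Now deg[1]=0, deg[9]=3.
Step 2: smallest deg-1 vertex = 3, p_2 = 10. Add edge {3,10}. Now deg[3]=0, deg[10]=1.
Step 3: smallest deg-1 vertex = 4, p_3 = 9. Add edge {4,9}. Now deg[4]=0, deg[9]=2.
Step 4: smallest deg-1 vertex = 6, p_4 = 2. Add edge {2,6}. Now deg[6]=0, deg[2]=2.
Step 5: smallest deg-1 vertex = 8, p_5 = 9. Add edge {8,9}. Now deg[8]=0, deg[9]=1.
Step 6: smallest deg-1 vertex = 9, p_6 = 2. Add edge {2,9}. Now deg[9]=0, deg[2]=1.
Step 7: smallest deg-1 vertex = 2, p_7 = 7. Add edge {2,7}. Now deg[2]=0, deg[7]=1.
Step 8: smallest deg-1 vertex = 7, p_8 = 5. Add edge {5,7}. Now deg[7]=0, deg[5]=1.
Final: two remaining deg-1 vertices are 5, 10. Add edge {5,10}.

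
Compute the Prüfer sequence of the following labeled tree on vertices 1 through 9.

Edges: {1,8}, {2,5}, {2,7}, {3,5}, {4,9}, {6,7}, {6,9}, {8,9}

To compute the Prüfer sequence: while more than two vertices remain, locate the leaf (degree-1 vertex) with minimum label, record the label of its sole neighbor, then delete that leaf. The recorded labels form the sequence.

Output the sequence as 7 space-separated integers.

Answer: 8 5 9 2 7 6 9

Derivation:
Step 1: leaves = {1,3,4}. Remove smallest leaf 1, emit neighbor 8.
Step 2: leaves = {3,4,8}. Remove smallest leaf 3, emit neighbor 5.
Step 3: leaves = {4,5,8}. Remove smallest leaf 4, emit neighbor 9.
Step 4: leaves = {5,8}. Remove smallest leaf 5, emit neighbor 2.
Step 5: leaves = {2,8}. Remove smallest leaf 2, emit neighbor 7.
Step 6: leaves = {7,8}. Remove smallest leaf 7, emit neighbor 6.
Step 7: leaves = {6,8}. Remove smallest leaf 6, emit neighbor 9.
Done: 2 vertices remain (8, 9). Sequence = [8 5 9 2 7 6 9]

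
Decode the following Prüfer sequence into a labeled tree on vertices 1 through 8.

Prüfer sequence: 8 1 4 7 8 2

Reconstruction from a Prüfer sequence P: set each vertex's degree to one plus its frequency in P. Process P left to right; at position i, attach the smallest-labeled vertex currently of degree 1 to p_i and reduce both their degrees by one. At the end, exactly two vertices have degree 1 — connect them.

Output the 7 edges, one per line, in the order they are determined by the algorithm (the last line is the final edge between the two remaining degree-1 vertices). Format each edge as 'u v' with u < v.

Initial degrees: {1:2, 2:2, 3:1, 4:2, 5:1, 6:1, 7:2, 8:3}
Step 1: smallest deg-1 vertex = 3, p_1 = 8. Add edge {3,8}. Now deg[3]=0, deg[8]=2.
Step 2: smallest deg-1 vertex = 5, p_2 = 1. Add edge {1,5}. Now deg[5]=0, deg[1]=1.
Step 3: smallest deg-1 vertex = 1, p_3 = 4. Add edge {1,4}. Now deg[1]=0, deg[4]=1.
Step 4: smallest deg-1 vertex = 4, p_4 = 7. Add edge {4,7}. Now deg[4]=0, deg[7]=1.
Step 5: smallest deg-1 vertex = 6, p_5 = 8. Add edge {6,8}. Now deg[6]=0, deg[8]=1.
Step 6: smallest deg-1 vertex = 7, p_6 = 2. Add edge {2,7}. Now deg[7]=0, deg[2]=1.
Final: two remaining deg-1 vertices are 2, 8. Add edge {2,8}.

Answer: 3 8
1 5
1 4
4 7
6 8
2 7
2 8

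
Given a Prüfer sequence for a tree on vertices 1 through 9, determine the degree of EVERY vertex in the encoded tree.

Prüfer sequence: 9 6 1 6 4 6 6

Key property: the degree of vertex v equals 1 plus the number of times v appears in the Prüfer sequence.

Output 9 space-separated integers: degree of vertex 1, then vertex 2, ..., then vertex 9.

p_1 = 9: count[9] becomes 1
p_2 = 6: count[6] becomes 1
p_3 = 1: count[1] becomes 1
p_4 = 6: count[6] becomes 2
p_5 = 4: count[4] becomes 1
p_6 = 6: count[6] becomes 3
p_7 = 6: count[6] becomes 4
Degrees (1 + count): deg[1]=1+1=2, deg[2]=1+0=1, deg[3]=1+0=1, deg[4]=1+1=2, deg[5]=1+0=1, deg[6]=1+4=5, deg[7]=1+0=1, deg[8]=1+0=1, deg[9]=1+1=2

Answer: 2 1 1 2 1 5 1 1 2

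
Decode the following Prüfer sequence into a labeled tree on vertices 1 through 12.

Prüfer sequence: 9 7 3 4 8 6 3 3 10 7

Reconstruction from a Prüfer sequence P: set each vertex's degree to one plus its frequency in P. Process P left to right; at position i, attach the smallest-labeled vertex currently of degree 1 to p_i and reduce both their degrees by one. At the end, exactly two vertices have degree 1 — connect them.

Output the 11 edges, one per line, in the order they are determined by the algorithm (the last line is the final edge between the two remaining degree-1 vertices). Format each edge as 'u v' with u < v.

Answer: 1 9
2 7
3 5
4 9
4 8
6 8
3 6
3 11
3 10
7 10
7 12

Derivation:
Initial degrees: {1:1, 2:1, 3:4, 4:2, 5:1, 6:2, 7:3, 8:2, 9:2, 10:2, 11:1, 12:1}
Step 1: smallest deg-1 vertex = 1, p_1 = 9. Add edge {1,9}. Now deg[1]=0, deg[9]=1.
Step 2: smallest deg-1 vertex = 2, p_2 = 7. Add edge {2,7}. Now deg[2]=0, deg[7]=2.
Step 3: smallest deg-1 vertex = 5, p_3 = 3. Add edge {3,5}. Now deg[5]=0, deg[3]=3.
Step 4: smallest deg-1 vertex = 9, p_4 = 4. Add edge {4,9}. Now deg[9]=0, deg[4]=1.
Step 5: smallest deg-1 vertex = 4, p_5 = 8. Add edge {4,8}. Now deg[4]=0, deg[8]=1.
Step 6: smallest deg-1 vertex = 8, p_6 = 6. Add edge {6,8}. Now deg[8]=0, deg[6]=1.
Step 7: smallest deg-1 vertex = 6, p_7 = 3. Add edge {3,6}. Now deg[6]=0, deg[3]=2.
Step 8: smallest deg-1 vertex = 11, p_8 = 3. Add edge {3,11}. Now deg[11]=0, deg[3]=1.
Step 9: smallest deg-1 vertex = 3, p_9 = 10. Add edge {3,10}. Now deg[3]=0, deg[10]=1.
Step 10: smallest deg-1 vertex = 10, p_10 = 7. Add edge {7,10}. Now deg[10]=0, deg[7]=1.
Final: two remaining deg-1 vertices are 7, 12. Add edge {7,12}.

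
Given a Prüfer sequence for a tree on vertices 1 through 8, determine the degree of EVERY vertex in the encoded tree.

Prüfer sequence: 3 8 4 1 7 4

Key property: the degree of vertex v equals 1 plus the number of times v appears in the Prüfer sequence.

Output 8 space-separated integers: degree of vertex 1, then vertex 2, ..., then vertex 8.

p_1 = 3: count[3] becomes 1
p_2 = 8: count[8] becomes 1
p_3 = 4: count[4] becomes 1
p_4 = 1: count[1] becomes 1
p_5 = 7: count[7] becomes 1
p_6 = 4: count[4] becomes 2
Degrees (1 + count): deg[1]=1+1=2, deg[2]=1+0=1, deg[3]=1+1=2, deg[4]=1+2=3, deg[5]=1+0=1, deg[6]=1+0=1, deg[7]=1+1=2, deg[8]=1+1=2

Answer: 2 1 2 3 1 1 2 2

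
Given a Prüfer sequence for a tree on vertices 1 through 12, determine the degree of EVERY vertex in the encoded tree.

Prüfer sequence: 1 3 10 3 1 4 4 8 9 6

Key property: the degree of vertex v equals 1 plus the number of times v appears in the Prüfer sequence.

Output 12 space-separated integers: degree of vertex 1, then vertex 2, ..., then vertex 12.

p_1 = 1: count[1] becomes 1
p_2 = 3: count[3] becomes 1
p_3 = 10: count[10] becomes 1
p_4 = 3: count[3] becomes 2
p_5 = 1: count[1] becomes 2
p_6 = 4: count[4] becomes 1
p_7 = 4: count[4] becomes 2
p_8 = 8: count[8] becomes 1
p_9 = 9: count[9] becomes 1
p_10 = 6: count[6] becomes 1
Degrees (1 + count): deg[1]=1+2=3, deg[2]=1+0=1, deg[3]=1+2=3, deg[4]=1+2=3, deg[5]=1+0=1, deg[6]=1+1=2, deg[7]=1+0=1, deg[8]=1+1=2, deg[9]=1+1=2, deg[10]=1+1=2, deg[11]=1+0=1, deg[12]=1+0=1

Answer: 3 1 3 3 1 2 1 2 2 2 1 1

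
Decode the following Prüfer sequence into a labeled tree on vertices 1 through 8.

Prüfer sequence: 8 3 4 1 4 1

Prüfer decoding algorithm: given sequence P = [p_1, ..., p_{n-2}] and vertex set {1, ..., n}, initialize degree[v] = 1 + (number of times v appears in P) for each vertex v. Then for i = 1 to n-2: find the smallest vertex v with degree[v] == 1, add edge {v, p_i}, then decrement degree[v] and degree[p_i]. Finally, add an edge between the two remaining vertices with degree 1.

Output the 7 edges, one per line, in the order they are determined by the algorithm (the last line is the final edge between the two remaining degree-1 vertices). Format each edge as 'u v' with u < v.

Answer: 2 8
3 5
3 4
1 6
4 7
1 4
1 8

Derivation:
Initial degrees: {1:3, 2:1, 3:2, 4:3, 5:1, 6:1, 7:1, 8:2}
Step 1: smallest deg-1 vertex = 2, p_1 = 8. Add edge {2,8}. Now deg[2]=0, deg[8]=1.
Step 2: smallest deg-1 vertex = 5, p_2 = 3. Add edge {3,5}. Now deg[5]=0, deg[3]=1.
Step 3: smallest deg-1 vertex = 3, p_3 = 4. Add edge {3,4}. Now deg[3]=0, deg[4]=2.
Step 4: smallest deg-1 vertex = 6, p_4 = 1. Add edge {1,6}. Now deg[6]=0, deg[1]=2.
Step 5: smallest deg-1 vertex = 7, p_5 = 4. Add edge {4,7}. Now deg[7]=0, deg[4]=1.
Step 6: smallest deg-1 vertex = 4, p_6 = 1. Add edge {1,4}. Now deg[4]=0, deg[1]=1.
Final: two remaining deg-1 vertices are 1, 8. Add edge {1,8}.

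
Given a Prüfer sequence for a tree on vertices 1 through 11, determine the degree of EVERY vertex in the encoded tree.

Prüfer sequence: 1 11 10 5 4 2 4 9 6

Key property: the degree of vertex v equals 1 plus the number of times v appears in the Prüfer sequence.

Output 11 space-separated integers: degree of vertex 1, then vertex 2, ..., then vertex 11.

Answer: 2 2 1 3 2 2 1 1 2 2 2

Derivation:
p_1 = 1: count[1] becomes 1
p_2 = 11: count[11] becomes 1
p_3 = 10: count[10] becomes 1
p_4 = 5: count[5] becomes 1
p_5 = 4: count[4] becomes 1
p_6 = 2: count[2] becomes 1
p_7 = 4: count[4] becomes 2
p_8 = 9: count[9] becomes 1
p_9 = 6: count[6] becomes 1
Degrees (1 + count): deg[1]=1+1=2, deg[2]=1+1=2, deg[3]=1+0=1, deg[4]=1+2=3, deg[5]=1+1=2, deg[6]=1+1=2, deg[7]=1+0=1, deg[8]=1+0=1, deg[9]=1+1=2, deg[10]=1+1=2, deg[11]=1+1=2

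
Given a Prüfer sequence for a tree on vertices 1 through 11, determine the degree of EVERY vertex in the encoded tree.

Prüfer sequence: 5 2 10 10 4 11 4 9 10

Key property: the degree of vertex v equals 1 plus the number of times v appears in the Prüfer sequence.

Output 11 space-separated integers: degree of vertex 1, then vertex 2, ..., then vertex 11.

p_1 = 5: count[5] becomes 1
p_2 = 2: count[2] becomes 1
p_3 = 10: count[10] becomes 1
p_4 = 10: count[10] becomes 2
p_5 = 4: count[4] becomes 1
p_6 = 11: count[11] becomes 1
p_7 = 4: count[4] becomes 2
p_8 = 9: count[9] becomes 1
p_9 = 10: count[10] becomes 3
Degrees (1 + count): deg[1]=1+0=1, deg[2]=1+1=2, deg[3]=1+0=1, deg[4]=1+2=3, deg[5]=1+1=2, deg[6]=1+0=1, deg[7]=1+0=1, deg[8]=1+0=1, deg[9]=1+1=2, deg[10]=1+3=4, deg[11]=1+1=2

Answer: 1 2 1 3 2 1 1 1 2 4 2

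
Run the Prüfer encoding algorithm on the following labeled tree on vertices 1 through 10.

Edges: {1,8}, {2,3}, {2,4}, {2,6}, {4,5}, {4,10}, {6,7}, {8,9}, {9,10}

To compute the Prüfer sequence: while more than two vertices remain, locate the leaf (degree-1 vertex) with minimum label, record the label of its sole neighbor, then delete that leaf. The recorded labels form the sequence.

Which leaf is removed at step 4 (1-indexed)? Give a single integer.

Answer: 7

Derivation:
Step 1: current leaves = {1,3,5,7}. Remove leaf 1 (neighbor: 8).
Step 2: current leaves = {3,5,7,8}. Remove leaf 3 (neighbor: 2).
Step 3: current leaves = {5,7,8}. Remove leaf 5 (neighbor: 4).
Step 4: current leaves = {7,8}. Remove leaf 7 (neighbor: 6).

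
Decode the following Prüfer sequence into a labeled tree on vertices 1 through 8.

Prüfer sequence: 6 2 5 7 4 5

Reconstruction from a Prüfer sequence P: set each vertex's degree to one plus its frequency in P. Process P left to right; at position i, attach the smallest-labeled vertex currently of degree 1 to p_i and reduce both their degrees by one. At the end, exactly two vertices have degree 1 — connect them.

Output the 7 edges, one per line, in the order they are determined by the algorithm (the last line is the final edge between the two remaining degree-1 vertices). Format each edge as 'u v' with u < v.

Answer: 1 6
2 3
2 5
6 7
4 7
4 5
5 8

Derivation:
Initial degrees: {1:1, 2:2, 3:1, 4:2, 5:3, 6:2, 7:2, 8:1}
Step 1: smallest deg-1 vertex = 1, p_1 = 6. Add edge {1,6}. Now deg[1]=0, deg[6]=1.
Step 2: smallest deg-1 vertex = 3, p_2 = 2. Add edge {2,3}. Now deg[3]=0, deg[2]=1.
Step 3: smallest deg-1 vertex = 2, p_3 = 5. Add edge {2,5}. Now deg[2]=0, deg[5]=2.
Step 4: smallest deg-1 vertex = 6, p_4 = 7. Add edge {6,7}. Now deg[6]=0, deg[7]=1.
Step 5: smallest deg-1 vertex = 7, p_5 = 4. Add edge {4,7}. Now deg[7]=0, deg[4]=1.
Step 6: smallest deg-1 vertex = 4, p_6 = 5. Add edge {4,5}. Now deg[4]=0, deg[5]=1.
Final: two remaining deg-1 vertices are 5, 8. Add edge {5,8}.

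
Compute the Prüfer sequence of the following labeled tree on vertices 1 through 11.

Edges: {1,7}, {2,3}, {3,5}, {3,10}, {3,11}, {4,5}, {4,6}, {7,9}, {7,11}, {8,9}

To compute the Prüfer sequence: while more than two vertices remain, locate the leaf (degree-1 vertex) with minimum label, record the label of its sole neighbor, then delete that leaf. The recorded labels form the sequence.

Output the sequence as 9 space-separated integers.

Answer: 7 3 4 5 3 9 7 11 3

Derivation:
Step 1: leaves = {1,2,6,8,10}. Remove smallest leaf 1, emit neighbor 7.
Step 2: leaves = {2,6,8,10}. Remove smallest leaf 2, emit neighbor 3.
Step 3: leaves = {6,8,10}. Remove smallest leaf 6, emit neighbor 4.
Step 4: leaves = {4,8,10}. Remove smallest leaf 4, emit neighbor 5.
Step 5: leaves = {5,8,10}. Remove smallest leaf 5, emit neighbor 3.
Step 6: leaves = {8,10}. Remove smallest leaf 8, emit neighbor 9.
Step 7: leaves = {9,10}. Remove smallest leaf 9, emit neighbor 7.
Step 8: leaves = {7,10}. Remove smallest leaf 7, emit neighbor 11.
Step 9: leaves = {10,11}. Remove smallest leaf 10, emit neighbor 3.
Done: 2 vertices remain (3, 11). Sequence = [7 3 4 5 3 9 7 11 3]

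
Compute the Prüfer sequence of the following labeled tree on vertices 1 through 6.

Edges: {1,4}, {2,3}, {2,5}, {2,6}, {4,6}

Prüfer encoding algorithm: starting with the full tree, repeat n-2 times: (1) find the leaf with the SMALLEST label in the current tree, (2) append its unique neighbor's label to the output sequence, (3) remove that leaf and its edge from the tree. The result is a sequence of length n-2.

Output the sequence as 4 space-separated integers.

Step 1: leaves = {1,3,5}. Remove smallest leaf 1, emit neighbor 4.
Step 2: leaves = {3,4,5}. Remove smallest leaf 3, emit neighbor 2.
Step 3: leaves = {4,5}. Remove smallest leaf 4, emit neighbor 6.
Step 4: leaves = {5,6}. Remove smallest leaf 5, emit neighbor 2.
Done: 2 vertices remain (2, 6). Sequence = [4 2 6 2]

Answer: 4 2 6 2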